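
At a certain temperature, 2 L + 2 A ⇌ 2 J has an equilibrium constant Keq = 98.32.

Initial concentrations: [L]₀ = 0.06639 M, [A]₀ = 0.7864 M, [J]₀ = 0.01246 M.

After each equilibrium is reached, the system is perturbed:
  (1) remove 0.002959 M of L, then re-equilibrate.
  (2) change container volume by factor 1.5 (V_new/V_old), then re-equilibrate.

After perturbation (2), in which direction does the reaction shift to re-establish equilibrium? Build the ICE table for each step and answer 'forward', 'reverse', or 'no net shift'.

Direction: reverse

Q₀ = 0.05696 vs Keq = 98.32 ⇒ Q<K, forward
Step 1:
                    L           A           J
  init        0.06639      0.7864     0.01246
  Δ          -0.05681    -0.05681     0.05681
  eq         0.009576      0.7296     0.06927
  solve Keq expr → x = 0.02841; check Q = 98.32
Then remove 0.002959 M of L.
Step 2:
                    L           A           J
  init       0.006617      0.7296     0.06927
  Δ          0.002571    0.002571   -0.002571
  eq         0.009188      0.7322      0.0667
  solve Keq expr → x = -0.001286; check Q = 98.32
Then change container volume by factor 1.5 (V_new/V_old).
Step 3:
                    L           A           J
  init       0.006125      0.4881     0.04447
  Δ          0.002502    0.002502   -0.002502
  eq         0.008627      0.4906     0.04197
  solve Keq expr → x = -0.001251; check Q = 98.32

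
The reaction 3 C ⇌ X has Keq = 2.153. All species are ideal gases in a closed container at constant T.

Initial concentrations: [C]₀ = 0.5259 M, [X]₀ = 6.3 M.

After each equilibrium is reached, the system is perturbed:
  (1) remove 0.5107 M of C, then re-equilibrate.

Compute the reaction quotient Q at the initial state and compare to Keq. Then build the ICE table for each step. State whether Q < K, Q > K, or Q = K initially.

Q₀ = 43.31 vs Keq = 2.153 ⇒ Q>K, reverse
Step 1:
                  C         X
  Initial    0.5259       6.3
  Change     0.8818   -0.2939
  Equil       1.408     6.006
  solve Keq expr → x = -0.2939; check Q = 2.153
Then remove 0.5107 M of C.
Step 2:
                  C         X
  Initial     0.897     6.006
  Change     0.4976   -0.1659
  Equil       1.395      5.84
  solve Keq expr → x = -0.1659; check Q = 2.153

Q₀ = 43.31; Q > K (proceeds reverse)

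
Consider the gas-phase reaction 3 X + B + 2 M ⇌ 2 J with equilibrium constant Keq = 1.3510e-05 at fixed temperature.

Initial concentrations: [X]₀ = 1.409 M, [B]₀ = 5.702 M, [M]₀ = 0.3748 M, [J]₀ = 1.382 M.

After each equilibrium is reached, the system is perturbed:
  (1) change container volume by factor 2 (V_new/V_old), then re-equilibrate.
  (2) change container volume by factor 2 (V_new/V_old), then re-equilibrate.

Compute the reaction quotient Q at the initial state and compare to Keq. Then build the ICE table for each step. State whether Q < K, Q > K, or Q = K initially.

Q₀ = 0.8524; Q > K (proceeds reverse)

Q₀ = 0.8524 vs Keq = 1.3510e-05 ⇒ Q>K, reverse
Step 1:
                    X           B           M           J
  Initial       1.409       5.702      0.3748       1.382
  Change        1.932       0.644       1.288      -1.288
  Equil         3.341       6.346       1.663     0.09402
  solve Keq expr → x = -0.644; check Q = 1.3510e-05
Then change container volume by factor 2 (V_new/V_old).
Step 2:
                    X           B           M           J
  Initial        1.67       3.173      0.8314     0.04701
  Change      0.05126     0.01709     0.03417    -0.03417
  Equil         1.722        3.19      0.8656     0.01284
  solve Keq expr → x = -0.01709; check Q = 1.3510e-05
Then change container volume by factor 2 (V_new/V_old).
Step 3:
                    X           B           M           J
  Initial      0.8609       1.595      0.4328    0.006419
  Change     0.007162    0.002387    0.004775   -0.004775
  Equil         0.868       1.597      0.4376    0.001644
  solve Keq expr → x = -0.002387; check Q = 1.3510e-05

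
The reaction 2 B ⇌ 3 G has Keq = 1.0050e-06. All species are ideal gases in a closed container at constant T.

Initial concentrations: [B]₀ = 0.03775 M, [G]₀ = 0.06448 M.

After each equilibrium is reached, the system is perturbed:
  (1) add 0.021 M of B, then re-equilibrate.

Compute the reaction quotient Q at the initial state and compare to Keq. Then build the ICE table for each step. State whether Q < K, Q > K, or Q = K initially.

Q₀ = 0.1881; Q > K (proceeds reverse)

Q₀ = 0.1881 vs Keq = 1.0050e-06 ⇒ Q>K, reverse
Step 1:
                   B          G
  I          0.03775    0.06448
  C          0.04175   -0.06263
  E           0.0795   0.001852
  solve Keq expr → x = -0.02088; check Q = 1.0050e-06
Then add 0.021 M of B.
Step 2:
                   B          G
  I           0.1005   0.001852
  C       -2.0684e-04 3.1026e-04
  E           0.1003   0.002162
  solve Keq expr → x = 1.0342e-04; check Q = 1.0050e-06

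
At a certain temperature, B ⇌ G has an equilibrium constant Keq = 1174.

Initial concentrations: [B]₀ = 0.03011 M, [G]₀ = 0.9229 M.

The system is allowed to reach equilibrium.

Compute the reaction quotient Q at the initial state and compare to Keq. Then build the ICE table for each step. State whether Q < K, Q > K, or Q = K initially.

Q₀ = 30.65; Q < K (proceeds forward)

Q₀ = 30.65 vs Keq = 1174 ⇒ Q<K, forward
Step 1:
                    B           G
  init        0.03011      0.9229
  Δ           -0.0293      0.0293
  eq       8.1107e-04      0.9522
  solve Keq expr → x = 0.0293; check Q = 1174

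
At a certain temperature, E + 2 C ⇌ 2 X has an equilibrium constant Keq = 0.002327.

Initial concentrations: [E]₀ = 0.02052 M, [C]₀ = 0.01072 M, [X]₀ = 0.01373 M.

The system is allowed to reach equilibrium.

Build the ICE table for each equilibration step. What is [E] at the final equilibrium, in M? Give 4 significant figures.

[E]_eq = 0.02729 M

Q₀ = 79.94 vs Keq = 0.002327 ⇒ Q>K, reverse
Step 1:
                  E         C         X
  Initial   0.02052   0.01072   0.01373
  Change   0.006768   0.01354  -0.01354
  Equil     0.02729   0.02426 1.9329e-04
  solve Keq expr → x = -0.006768; check Q = 0.002327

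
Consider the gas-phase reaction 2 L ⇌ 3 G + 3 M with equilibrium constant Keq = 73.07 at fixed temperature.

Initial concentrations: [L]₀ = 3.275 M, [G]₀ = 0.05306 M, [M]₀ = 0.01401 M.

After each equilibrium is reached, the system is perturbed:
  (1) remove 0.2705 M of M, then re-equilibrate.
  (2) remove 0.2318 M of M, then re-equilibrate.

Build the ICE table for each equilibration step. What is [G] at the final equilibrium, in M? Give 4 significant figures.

[G]_eq = 2.649 M

Q₀ = 3.8300e-11 vs Keq = 73.07 ⇒ Q<K, forward
Step 1:
                   L          G          M
  init         3.275    0.05306    0.01401
  Δ           -1.597      2.396      2.396
  eq           1.678      2.449       2.41
  solve Keq expr → x = 0.7987; check Q = 73.07
Then remove 0.2705 M of M.
Step 2:
                   L          G          M
  init         1.678      2.449       2.14
  Δ         -0.07045     0.1057     0.1057
  eq           1.607      2.555      2.245
  solve Keq expr → x = 0.03522; check Q = 73.07
Then remove 0.2318 M of M.
Step 3:
                   L          G          M
  init         1.607      2.555      2.013
  Δ         -0.06307    0.09461    0.09461
  eq           1.544      2.649      2.108
  solve Keq expr → x = 0.03154; check Q = 73.07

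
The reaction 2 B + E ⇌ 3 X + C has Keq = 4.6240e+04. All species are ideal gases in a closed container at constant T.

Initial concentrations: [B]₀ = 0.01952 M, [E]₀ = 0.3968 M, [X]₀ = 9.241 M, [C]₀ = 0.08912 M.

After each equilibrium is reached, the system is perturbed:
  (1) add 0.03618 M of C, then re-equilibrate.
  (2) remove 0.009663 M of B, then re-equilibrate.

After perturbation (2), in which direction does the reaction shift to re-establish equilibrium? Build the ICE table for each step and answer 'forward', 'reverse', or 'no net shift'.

Direction: reverse

Q₀ = 4.6516e+05 vs Keq = 4.6240e+04 ⇒ Q>K, reverse
Step 1:
                  B         E         X         C
  init      0.01952    0.3968     9.241   0.08912
  Δ         0.03446   0.01723  -0.05169  -0.01723
  eq        0.05398     0.414     9.189   0.07189
  solve Keq expr → x = -0.01723; check Q = 4.6240e+04
Then add 0.03618 M of C.
Step 2:
                  B         E         X         C
  init      0.05398     0.414     9.189    0.1081
  Δ         0.01009  0.005046  -0.01514 -0.005046
  eq        0.06407    0.4191     9.174     0.103
  solve Keq expr → x = -0.005046; check Q = 4.6240e+04
Then remove 0.009663 M of B.
Step 3:
                  B         E         X         C
  init      0.05441    0.4191     9.174     0.103
  Δ        0.007989  0.003994  -0.01198 -0.003994
  eq         0.0624    0.4231     9.162   0.09903
  solve Keq expr → x = -0.003994; check Q = 4.6240e+04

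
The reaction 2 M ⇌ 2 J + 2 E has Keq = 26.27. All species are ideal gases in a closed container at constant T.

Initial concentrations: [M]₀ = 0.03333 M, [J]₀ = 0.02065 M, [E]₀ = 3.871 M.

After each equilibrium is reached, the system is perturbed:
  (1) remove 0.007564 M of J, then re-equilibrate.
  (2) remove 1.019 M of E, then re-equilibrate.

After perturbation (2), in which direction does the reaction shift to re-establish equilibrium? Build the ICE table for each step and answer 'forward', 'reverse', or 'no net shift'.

Direction: forward

Q₀ = 5.752 vs Keq = 26.27 ⇒ Q<K, forward
Step 1:
                   M          J          E
  init       0.03333    0.02065      3.871
  Δ         -0.01007    0.01007    0.01007
  eq         0.02326    0.03072      3.881
  solve Keq expr → x = 0.005034; check Q = 26.27
Then remove 0.007564 M of J.
Step 2:
                   M          J          E
  init       0.02326    0.02315      3.881
  Δ         -0.00325    0.00325    0.00325
  eq         0.02001     0.0264      3.884
  solve Keq expr → x = 0.001625; check Q = 26.27
Then remove 1.019 M of E.
Step 3:
                   M          J          E
  init       0.02001     0.0264      2.865
  Δ        -0.003355   0.003355   0.003355
  eq         0.01666    0.02976      2.869
  solve Keq expr → x = 0.001677; check Q = 26.27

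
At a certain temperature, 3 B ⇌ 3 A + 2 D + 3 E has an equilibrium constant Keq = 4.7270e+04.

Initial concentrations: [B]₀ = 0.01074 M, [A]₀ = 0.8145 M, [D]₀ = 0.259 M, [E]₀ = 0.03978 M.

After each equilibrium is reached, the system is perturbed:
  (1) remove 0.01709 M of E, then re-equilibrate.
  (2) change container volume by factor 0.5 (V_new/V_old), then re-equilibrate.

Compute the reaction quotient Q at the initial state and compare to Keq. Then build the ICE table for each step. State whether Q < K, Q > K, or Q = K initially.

Q₀ = 1.842; Q < K (proceeds forward)

Q₀ = 1.842 vs Keq = 4.7270e+04 ⇒ Q<K, forward
Step 1:
                  B         A         D         E
  Initial   0.01074    0.8145     0.259   0.03978
  Change   -0.01027   0.01027  0.006845   0.01027
  Equil   4.7200e-04    0.8248    0.2658   0.05005
  solve Keq expr → x = 0.003423; check Q = 4.7270e+04
Then remove 0.01709 M of E.
Step 2:
                  B         A         D         E
  Initial 4.7200e-04    0.8248    0.2658   0.03296
  Change  -1.5953e-04 1.5953e-04 1.0635e-04 1.5953e-04
  Equil   3.1247e-04    0.8249     0.266   0.03312
  solve Keq expr → x = 5.3176e-05; check Q = 4.7270e+04
Then change container volume by factor 0.5 (V_new/V_old).
Step 3:
                  B         A         D         E
  Initial 6.2495e-04      1.65    0.5319   0.06624
  Change   0.001316 -0.001316 -8.7735e-04 -0.001316
  Equil    0.001941     1.649     0.531   0.06492
  solve Keq expr → x = -4.3868e-04; check Q = 4.7270e+04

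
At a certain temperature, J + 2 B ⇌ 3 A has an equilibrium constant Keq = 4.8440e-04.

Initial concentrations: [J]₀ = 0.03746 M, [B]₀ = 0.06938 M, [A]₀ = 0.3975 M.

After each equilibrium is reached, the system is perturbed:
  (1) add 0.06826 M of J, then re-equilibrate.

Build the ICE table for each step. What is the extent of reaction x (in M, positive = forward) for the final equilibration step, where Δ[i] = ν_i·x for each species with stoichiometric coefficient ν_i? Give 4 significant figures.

Q₀ = 348.3 vs Keq = 4.8440e-04 ⇒ Q>K, reverse
Step 1:
                    J           B           A
  init        0.03746     0.06938      0.3975
  Δ            0.1258      0.2516     -0.3774
  eq           0.1633       0.321     0.02012
  solve Keq expr → x = -0.1258; check Q = 4.8440e-04
Then add 0.06826 M of J.
Step 2:
                    J           B           A
  init         0.2315       0.321     0.02012
  Δ       -7.9480e-04    -0.00159    0.002384
  eq           0.2307      0.3194     0.02251
  solve Keq expr → x = 7.9480e-04; check Q = 4.8440e-04

x = 7.9480e-04 M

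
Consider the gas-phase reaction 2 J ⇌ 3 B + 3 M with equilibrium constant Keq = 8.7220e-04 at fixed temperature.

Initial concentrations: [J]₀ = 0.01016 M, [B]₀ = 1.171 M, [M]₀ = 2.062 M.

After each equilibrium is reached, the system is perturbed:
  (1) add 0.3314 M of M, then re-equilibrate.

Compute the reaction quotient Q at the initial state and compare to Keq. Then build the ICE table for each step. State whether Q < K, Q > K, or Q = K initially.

Q₀ = 1.3638e+05; Q > K (proceeds reverse)

Q₀ = 1.3638e+05 vs Keq = 8.7220e-04 ⇒ Q>K, reverse
Step 1:
                  J         B         M
  I         0.01016     1.171     2.062
  C          0.7271    -1.091    -1.091
  E          0.7373   0.08028    0.9713
  solve Keq expr → x = -0.3636; check Q = 8.7220e-04
Then add 0.3314 M of M.
Step 2:
                  J         B         M
  I          0.7373   0.08028     1.303
  C         0.01257  -0.01886  -0.01886
  E          0.7499   0.06143     1.284
  solve Keq expr → x = -0.006285; check Q = 8.7220e-04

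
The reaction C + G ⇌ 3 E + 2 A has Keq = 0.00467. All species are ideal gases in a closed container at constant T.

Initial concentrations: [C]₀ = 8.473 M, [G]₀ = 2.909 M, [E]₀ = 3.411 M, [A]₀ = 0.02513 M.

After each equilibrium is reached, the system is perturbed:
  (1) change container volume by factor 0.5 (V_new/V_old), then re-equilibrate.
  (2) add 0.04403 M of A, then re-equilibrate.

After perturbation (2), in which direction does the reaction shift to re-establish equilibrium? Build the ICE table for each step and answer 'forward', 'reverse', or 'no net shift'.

Direction: reverse

Q₀ = 0.001017 vs Keq = 0.00467 ⇒ Q<K, forward
Step 1:
                  C         G         E         A
  I           8.473     2.909     3.411   0.02513
  C         -0.0138   -0.0138   0.04139   0.02759
  E           8.459     2.895     3.452   0.05272
  solve Keq expr → x = 0.0138; check Q = 0.00467
Then change container volume by factor 0.5 (V_new/V_old).
Step 2:
                  C         G         E         A
  I           16.92      5.79     6.905    0.1054
  C         0.03359   0.03359   -0.1008  -0.06718
  E           16.95     5.824     6.804   0.03826
  solve Keq expr → x = -0.03359; check Q = 0.00467
Then add 0.04403 M of A.
Step 3:
                  C         G         E         A
  I           16.95     5.824     6.804   0.08229
  C         0.02169   0.02169  -0.06507  -0.04338
  E           16.97     5.846     6.739   0.03891
  solve Keq expr → x = -0.02169; check Q = 0.00467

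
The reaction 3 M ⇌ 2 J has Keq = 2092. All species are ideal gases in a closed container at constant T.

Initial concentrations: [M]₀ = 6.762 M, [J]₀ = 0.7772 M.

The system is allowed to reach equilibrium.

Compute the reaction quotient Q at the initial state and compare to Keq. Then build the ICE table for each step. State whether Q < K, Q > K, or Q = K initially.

Q₀ = 0.001954; Q < K (proceeds forward)

Q₀ = 0.001954 vs Keq = 2092 ⇒ Q<K, forward
Step 1:
                  M         J
  init        6.762    0.7772
  Δ          -6.529     4.353
  eq         0.2326      5.13
  solve Keq expr → x = 2.176; check Q = 2092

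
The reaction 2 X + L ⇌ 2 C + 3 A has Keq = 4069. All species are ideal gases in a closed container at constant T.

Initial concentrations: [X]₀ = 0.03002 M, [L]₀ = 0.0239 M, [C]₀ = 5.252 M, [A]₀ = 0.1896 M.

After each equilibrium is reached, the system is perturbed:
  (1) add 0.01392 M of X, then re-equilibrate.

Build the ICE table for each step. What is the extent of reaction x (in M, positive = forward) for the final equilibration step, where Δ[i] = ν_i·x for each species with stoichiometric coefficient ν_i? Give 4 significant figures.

Q₀ = 8729 vs Keq = 4069 ⇒ Q>K, reverse
Step 1:
                    X           L           C           A
  I           0.03002      0.0239       5.252      0.1896
  C          0.007346    0.003673   -0.007346    -0.01102
  E           0.03737     0.02757       5.245      0.1786
  solve Keq expr → x = -0.003673; check Q = 4069
Then add 0.01392 M of X.
Step 2:
                    X           L           C           A
  I           0.05129     0.02757       5.245      0.1786
  C         -0.007332   -0.003666    0.007332       0.011
  E           0.04395     0.02391       5.252      0.1896
  solve Keq expr → x = 0.003666; check Q = 4069

x = 0.003666 M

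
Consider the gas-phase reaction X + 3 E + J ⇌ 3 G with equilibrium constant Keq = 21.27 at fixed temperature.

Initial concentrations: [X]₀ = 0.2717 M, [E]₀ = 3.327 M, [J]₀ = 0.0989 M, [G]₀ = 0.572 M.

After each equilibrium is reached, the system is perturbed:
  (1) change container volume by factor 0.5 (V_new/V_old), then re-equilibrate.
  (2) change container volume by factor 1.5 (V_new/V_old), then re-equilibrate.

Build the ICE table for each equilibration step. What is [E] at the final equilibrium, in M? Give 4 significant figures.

Q₀ = 0.1891 vs Keq = 21.27 ⇒ Q<K, forward
Step 1:
                   X          E          J          G
  init        0.2717      3.327     0.0989      0.572
  Δ         -0.09316    -0.2795   -0.09316     0.2795
  eq          0.1785      3.048   0.005743     0.8515
  solve Keq expr → x = 0.09316; check Q = 21.27
Then change container volume by factor 0.5 (V_new/V_old).
Step 2:
                   X          E          J          G
  init        0.3571      6.095    0.01149      1.703
  Δ        -0.008375   -0.02513  -0.008375    0.02513
  eq          0.3487       6.07   0.003111      1.728
  solve Keq expr → x = 0.008375; check Q = 21.27
Then change container volume by factor 1.5 (V_new/V_old).
Step 3:
                   X          E          J          G
  init        0.2325      4.047   0.002074      1.152
  Δ         0.002433   0.007298   0.002433  -0.007298
  eq          0.2349      4.054   0.004507      1.145
  solve Keq expr → x = -0.002433; check Q = 21.27

[E]_eq = 4.054 M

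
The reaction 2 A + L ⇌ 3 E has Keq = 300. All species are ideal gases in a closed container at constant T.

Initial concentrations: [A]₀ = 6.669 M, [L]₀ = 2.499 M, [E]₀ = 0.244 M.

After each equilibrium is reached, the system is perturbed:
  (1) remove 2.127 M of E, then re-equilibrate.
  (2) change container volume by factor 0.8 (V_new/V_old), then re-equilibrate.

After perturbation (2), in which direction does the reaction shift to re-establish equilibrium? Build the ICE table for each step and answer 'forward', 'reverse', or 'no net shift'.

Direction: no net shift

Q₀ = 1.3070e-04 vs Keq = 300 ⇒ Q<K, forward
Step 1:
                  A         L         E
  I           6.669     2.499     0.244
  C          -4.507    -2.254     6.761
  E           2.162    0.2453     7.005
  solve Keq expr → x = 2.254; check Q = 300
Then remove 2.127 M of E.
Step 2:
                  A         L         E
  I           2.162    0.2453     4.878
  C          -0.234    -0.117    0.3509
  E           1.928    0.1283     5.229
  solve Keq expr → x = 0.117; check Q = 300
Then change container volume by factor 0.8 (V_new/V_old).
Step 3:
                  A         L         E
  I           2.409    0.1603     6.536
  C               0         0         0
  E           2.409    0.1603     6.536
  solve Keq expr → x = 0; check Q = 300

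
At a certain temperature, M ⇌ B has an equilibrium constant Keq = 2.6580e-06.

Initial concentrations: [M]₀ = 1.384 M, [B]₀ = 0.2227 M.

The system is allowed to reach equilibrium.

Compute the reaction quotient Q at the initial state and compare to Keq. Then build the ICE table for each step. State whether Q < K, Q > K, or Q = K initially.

Q₀ = 0.1609 vs Keq = 2.6580e-06 ⇒ Q>K, reverse
Step 1:
                    M           B
  I             1.384      0.2227
  C            0.2227     -0.2227
  E             1.607  4.2706e-06
  solve Keq expr → x = -0.2227; check Q = 2.6580e-06

Q₀ = 0.1609; Q > K (proceeds reverse)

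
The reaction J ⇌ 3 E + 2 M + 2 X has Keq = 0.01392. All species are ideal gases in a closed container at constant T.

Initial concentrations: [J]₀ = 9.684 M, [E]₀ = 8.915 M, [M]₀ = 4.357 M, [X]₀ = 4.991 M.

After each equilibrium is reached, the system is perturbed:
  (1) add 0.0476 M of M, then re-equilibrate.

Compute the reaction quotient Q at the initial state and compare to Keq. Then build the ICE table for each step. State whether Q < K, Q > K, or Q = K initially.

Q₀ = 3.4599e+04 vs Keq = 0.01392 ⇒ Q>K, reverse
Step 1:
                    J           E           M           X
  I             9.684       8.915       4.357       4.991
  C             2.114      -6.342      -4.228      -4.228
  E              11.8       2.573      0.1288      0.7628
  solve Keq expr → x = -2.114; check Q = 0.01392
Then add 0.0476 M of M.
Step 2:
                    J           E           M           X
  I              11.8       2.573      0.1764      0.7628
  C           0.01828    -0.05485    -0.03657    -0.03657
  E             11.82       2.518      0.1398      0.7262
  solve Keq expr → x = -0.01828; check Q = 0.01392

Q₀ = 3.4599e+04; Q > K (proceeds reverse)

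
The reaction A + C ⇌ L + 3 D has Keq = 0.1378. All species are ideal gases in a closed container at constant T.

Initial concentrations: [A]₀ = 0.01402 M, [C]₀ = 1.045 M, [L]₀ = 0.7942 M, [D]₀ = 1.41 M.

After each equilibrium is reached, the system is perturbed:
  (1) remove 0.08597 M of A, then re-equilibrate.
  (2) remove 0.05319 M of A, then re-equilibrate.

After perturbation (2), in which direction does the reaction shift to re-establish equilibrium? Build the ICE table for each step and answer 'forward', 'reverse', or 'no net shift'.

Q₀ = 152 vs Keq = 0.1378 ⇒ Q>K, reverse
Step 1:
                   A          C          L          D
  I          0.01402      1.045     0.7942       1.41
  C            0.305      0.305     -0.305     -0.915
  E            0.319       1.35     0.4892      0.495
  solve Keq expr → x = -0.305; check Q = 0.1378
Then remove 0.08597 M of A.
Step 2:
                   A          C          L          D
  I            0.233       1.35     0.4892      0.495
  C          0.01214    0.01214   -0.01214   -0.03641
  E           0.2452      1.362     0.4771     0.4586
  solve Keq expr → x = -0.01214; check Q = 0.1378
Then remove 0.05319 M of A.
Step 3:
                   A          C          L          D
  I            0.192      1.362     0.4771     0.4586
  C         0.008689   0.008689  -0.008689   -0.02607
  E           0.2007      1.371     0.4684     0.4326
  solve Keq expr → x = -0.008689; check Q = 0.1378

Direction: reverse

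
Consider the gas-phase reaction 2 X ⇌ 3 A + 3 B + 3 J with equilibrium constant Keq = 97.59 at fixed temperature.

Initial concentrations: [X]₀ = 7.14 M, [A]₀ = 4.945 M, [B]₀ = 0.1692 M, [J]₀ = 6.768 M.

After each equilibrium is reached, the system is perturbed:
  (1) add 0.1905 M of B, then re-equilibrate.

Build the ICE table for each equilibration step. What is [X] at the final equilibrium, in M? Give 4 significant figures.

[X]_eq = 7.057 M

Q₀ = 3.562 vs Keq = 97.59 ⇒ Q<K, forward
Step 1:
                    X           A           B           J
  init           7.14       4.945      0.1692       6.768
  Δ           -0.1902      0.2853      0.2853      0.2853
  eq             6.95        5.23      0.4545       7.053
  solve Keq expr → x = 0.0951; check Q = 97.59
Then add 0.1905 M of B.
Step 2:
                    X           A           B           J
  init           6.95        5.23       0.645       7.053
  Δ            0.1069     -0.1603     -0.1603     -0.1603
  eq            7.057        5.07      0.4847       6.893
  solve Keq expr → x = -0.05344; check Q = 97.59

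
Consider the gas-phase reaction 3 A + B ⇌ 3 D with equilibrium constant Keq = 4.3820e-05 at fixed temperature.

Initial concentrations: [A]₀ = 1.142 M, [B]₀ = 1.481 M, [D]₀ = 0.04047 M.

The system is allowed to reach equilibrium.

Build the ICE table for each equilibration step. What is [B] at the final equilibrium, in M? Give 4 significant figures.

Q₀ = 3.0050e-05 vs Keq = 4.3820e-05 ⇒ Q<K, forward
Step 1:
                   A          B          D
  Initial      1.142      1.481    0.04047
  Change   -0.005196  -0.001732   0.005196
  Equil        1.137      1.479    0.04567
  solve Keq expr → x = 0.001732; check Q = 4.3820e-05

[B]_eq = 1.479 M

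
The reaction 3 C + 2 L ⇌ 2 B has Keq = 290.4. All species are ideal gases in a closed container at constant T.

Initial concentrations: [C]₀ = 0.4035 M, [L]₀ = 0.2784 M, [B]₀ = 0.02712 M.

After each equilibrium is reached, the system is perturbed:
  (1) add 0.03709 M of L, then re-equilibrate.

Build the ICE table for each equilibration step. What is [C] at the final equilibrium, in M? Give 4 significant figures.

Q₀ = 0.1444 vs Keq = 290.4 ⇒ Q<K, forward
Step 1:
                   C          L          B
  init        0.4035     0.2784    0.02712
  Δ          -0.2209    -0.1473     0.1473
  eq          0.1826     0.1311     0.1744
  solve Keq expr → x = 0.07363; check Q = 290.4
Then add 0.03709 M of L.
Step 2:
                   C          L          B
  init        0.1826     0.1682     0.1744
  Δ         -0.01521   -0.01014    0.01014
  eq          0.1674     0.1581     0.1845
  solve Keq expr → x = 0.005069; check Q = 290.4

[C]_eq = 0.1674 M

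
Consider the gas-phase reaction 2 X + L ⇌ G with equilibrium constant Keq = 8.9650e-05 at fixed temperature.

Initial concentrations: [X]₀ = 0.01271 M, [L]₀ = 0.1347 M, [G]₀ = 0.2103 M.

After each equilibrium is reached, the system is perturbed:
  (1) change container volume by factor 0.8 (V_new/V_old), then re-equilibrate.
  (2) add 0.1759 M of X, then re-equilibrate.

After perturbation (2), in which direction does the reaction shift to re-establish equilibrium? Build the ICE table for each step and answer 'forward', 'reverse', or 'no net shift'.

Direction: forward

Q₀ = 9665 vs Keq = 8.9650e-05 ⇒ Q>K, reverse
Step 1:
                   X          L          G
  Initial    0.01271     0.1347     0.2103
  Change      0.4206     0.2103    -0.2103
  Equil       0.4333      0.345 5.8068e-06
  solve Keq expr → x = -0.2103; check Q = 8.9650e-05
Then change container volume by factor 0.8 (V_new/V_old).
Step 2:
                   X          L          G
  Initial     0.5416     0.4312 7.2585e-06
  Change  -8.1649e-06 -4.0825e-06 4.0825e-06
  Equil       0.5416     0.4312 1.1341e-05
  solve Keq expr → x = 4.0825e-06; check Q = 8.9650e-05
Then add 0.1759 M of X.
Step 3:
                   X          L          G
  Initial     0.7175     0.4312 1.1341e-05
  Change  -1.7122e-05 -8.5612e-06 8.5612e-06
  Equil       0.7175     0.4312 1.9902e-05
  solve Keq expr → x = 8.5612e-06; check Q = 8.9650e-05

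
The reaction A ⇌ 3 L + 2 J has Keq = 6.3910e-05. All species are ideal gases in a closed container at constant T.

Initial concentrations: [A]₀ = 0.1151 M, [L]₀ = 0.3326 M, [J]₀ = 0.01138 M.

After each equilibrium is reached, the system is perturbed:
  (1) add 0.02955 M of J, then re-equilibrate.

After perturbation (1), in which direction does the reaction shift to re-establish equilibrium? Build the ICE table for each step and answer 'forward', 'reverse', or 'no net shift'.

Q₀ = 4.1398e-05 vs Keq = 6.3910e-05 ⇒ Q<K, forward
Step 1:
                  A         L         J
  Initial    0.1151    0.3326   0.01138
  Change  -0.001227  0.003681  0.002454
  Equil      0.1139    0.3363   0.01383
  solve Keq expr → x = 0.001227; check Q = 6.3910e-05
Then add 0.02955 M of J.
Step 2:
                  A         L         J
  Initial    0.1139    0.3363   0.04338
  Change    0.01292  -0.03876  -0.02584
  Equil      0.1268    0.2975   0.01754
  solve Keq expr → x = -0.01292; check Q = 6.3910e-05

Direction: reverse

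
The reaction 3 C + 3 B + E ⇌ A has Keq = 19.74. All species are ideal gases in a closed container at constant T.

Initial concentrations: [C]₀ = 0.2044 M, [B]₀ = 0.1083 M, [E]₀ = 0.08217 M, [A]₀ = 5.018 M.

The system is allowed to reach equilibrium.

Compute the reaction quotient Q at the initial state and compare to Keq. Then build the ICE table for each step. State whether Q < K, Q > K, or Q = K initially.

Q₀ = 5.6298e+06; Q > K (proceeds reverse)

Q₀ = 5.6298e+06 vs Keq = 19.74 ⇒ Q>K, reverse
Step 1:
                    C           B           E           A
  I            0.2044      0.1083     0.08217       5.018
  C             0.787       0.787      0.2623     -0.2623
  E            0.9914      0.8953      0.3445       4.756
  solve Keq expr → x = -0.2623; check Q = 19.74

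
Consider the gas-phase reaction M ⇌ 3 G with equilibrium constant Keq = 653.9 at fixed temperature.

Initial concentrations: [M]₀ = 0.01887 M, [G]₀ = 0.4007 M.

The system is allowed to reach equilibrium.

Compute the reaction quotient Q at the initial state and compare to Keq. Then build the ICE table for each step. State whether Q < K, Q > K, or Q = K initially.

Q₀ = 3.409; Q < K (proceeds forward)

Q₀ = 3.409 vs Keq = 653.9 ⇒ Q<K, forward
Step 1:
                  M         G
  init      0.01887    0.4007
  Δ        -0.01872   0.05617
  eq      1.4584e-04    0.4569
  solve Keq expr → x = 0.01872; check Q = 653.9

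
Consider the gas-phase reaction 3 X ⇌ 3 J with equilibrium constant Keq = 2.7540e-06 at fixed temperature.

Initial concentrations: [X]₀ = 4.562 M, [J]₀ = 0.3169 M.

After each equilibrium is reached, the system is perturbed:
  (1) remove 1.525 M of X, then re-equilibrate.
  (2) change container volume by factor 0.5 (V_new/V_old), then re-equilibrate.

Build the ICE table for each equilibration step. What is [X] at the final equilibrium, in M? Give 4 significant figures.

Q₀ = 3.3520e-04 vs Keq = 2.7540e-06 ⇒ Q>K, reverse
Step 1:
                  X         J
  init        4.562    0.3169
  Δ          0.2495   -0.2495
  eq          4.811   0.06744
  solve Keq expr → x = -0.08315; check Q = 2.7540e-06
Then remove 1.525 M of X.
Step 2:
                  X         J
  init        3.286   0.06744
  Δ         0.02108  -0.02108
  eq          3.308   0.04636
  solve Keq expr → x = -0.007027; check Q = 2.7540e-06
Then change container volume by factor 0.5 (V_new/V_old).
Step 3:
                  X         J
  init        6.615   0.09272
  Δ               0         0
  eq          6.615   0.09272
  solve Keq expr → x = 0; check Q = 2.7540e-06

[X]_eq = 6.615 M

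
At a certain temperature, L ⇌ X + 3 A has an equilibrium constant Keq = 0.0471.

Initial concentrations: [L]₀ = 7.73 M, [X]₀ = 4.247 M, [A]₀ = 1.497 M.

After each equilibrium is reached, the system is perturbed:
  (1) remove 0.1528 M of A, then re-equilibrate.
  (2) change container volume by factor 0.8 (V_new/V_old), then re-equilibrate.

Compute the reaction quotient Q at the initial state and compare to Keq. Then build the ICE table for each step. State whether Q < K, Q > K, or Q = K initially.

Q₀ = 1.843; Q > K (proceeds reverse)

Q₀ = 1.843 vs Keq = 0.0471 ⇒ Q>K, reverse
Step 1:
                   L          X          A
  I             7.73      4.247      1.497
  C           0.3456    -0.3456     -1.037
  E            8.076      3.901     0.4602
  solve Keq expr → x = -0.3456; check Q = 0.0471
Then remove 0.1528 M of A.
Step 2:
                   L          X          A
  I            8.076      3.901     0.3074
  C         -0.04997    0.04997     0.1499
  E            8.026      3.951     0.4574
  solve Keq expr → x = 0.04997; check Q = 0.0471
Then change container volume by factor 0.8 (V_new/V_old).
Step 3:
                   L          X          A
  I            10.03      4.939     0.5717
  C          0.03753   -0.03753    -0.1126
  E            10.07      4.902     0.4591
  solve Keq expr → x = -0.03753; check Q = 0.0471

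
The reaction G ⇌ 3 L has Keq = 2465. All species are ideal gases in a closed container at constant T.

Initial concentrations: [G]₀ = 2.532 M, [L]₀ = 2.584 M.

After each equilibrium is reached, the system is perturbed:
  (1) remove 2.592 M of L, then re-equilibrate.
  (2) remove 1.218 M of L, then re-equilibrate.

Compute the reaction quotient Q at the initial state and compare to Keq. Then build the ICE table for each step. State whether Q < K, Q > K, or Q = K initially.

Q₀ = 6.814; Q < K (proceeds forward)

Q₀ = 6.814 vs Keq = 2465 ⇒ Q<K, forward
Step 1:
                    G           L
  init          2.532       2.584
  Δ            -2.214       6.641
  eq           0.3184       9.225
  solve Keq expr → x = 2.214; check Q = 2465
Then remove 2.592 M of L.
Step 2:
                    G           L
  init         0.3184       6.633
  Δ           -0.1705      0.5116
  eq           0.1479       7.144
  solve Keq expr → x = 0.1705; check Q = 2465
Then remove 1.218 M of L.
Step 3:
                    G           L
  init         0.1479       5.926
  Δ          -0.05609      0.1683
  eq          0.09183       6.095
  solve Keq expr → x = 0.05609; check Q = 2465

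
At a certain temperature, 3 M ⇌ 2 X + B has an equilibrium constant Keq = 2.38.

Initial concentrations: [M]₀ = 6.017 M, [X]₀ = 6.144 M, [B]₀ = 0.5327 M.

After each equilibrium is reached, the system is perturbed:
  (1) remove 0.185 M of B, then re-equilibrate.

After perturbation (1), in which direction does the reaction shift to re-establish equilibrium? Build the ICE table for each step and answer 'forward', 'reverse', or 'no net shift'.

Q₀ = 0.09231 vs Keq = 2.38 ⇒ Q<K, forward
Step 1:
                    M           X           B
  init          6.017       6.144      0.5327
  Δ            -2.669       1.779      0.8897
  eq            3.348       7.923       1.422
  solve Keq expr → x = 0.8897; check Q = 2.38
Then remove 0.185 M of B.
Step 2:
                    M           X           B
  init          3.348       7.923       1.237
  Δ           -0.1037     0.06914     0.03457
  eq            3.244       7.993       1.272
  solve Keq expr → x = 0.03457; check Q = 2.38

Direction: forward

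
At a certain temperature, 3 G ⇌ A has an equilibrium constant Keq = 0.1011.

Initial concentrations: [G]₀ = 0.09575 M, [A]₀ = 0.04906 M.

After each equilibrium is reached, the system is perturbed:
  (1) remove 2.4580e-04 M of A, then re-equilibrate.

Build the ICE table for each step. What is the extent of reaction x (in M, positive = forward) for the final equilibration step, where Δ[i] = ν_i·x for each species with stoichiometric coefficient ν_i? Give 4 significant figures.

Q₀ = 55.89 vs Keq = 0.1011 ⇒ Q>K, reverse
Step 1:
                    G           A
  init        0.09575     0.04906
  Δ             0.143    -0.04768
  eq           0.2388    0.001377
  solve Keq expr → x = -0.04768; check Q = 0.1011
Then remove 2.4580e-04 M of A.
Step 2:
                    G           A
  init         0.2388    0.001131
  Δ       -7.0113e-04  2.3371e-04
  eq           0.2381    0.001365
  solve Keq expr → x = 2.3371e-04; check Q = 0.1011

x = 2.3371e-04 M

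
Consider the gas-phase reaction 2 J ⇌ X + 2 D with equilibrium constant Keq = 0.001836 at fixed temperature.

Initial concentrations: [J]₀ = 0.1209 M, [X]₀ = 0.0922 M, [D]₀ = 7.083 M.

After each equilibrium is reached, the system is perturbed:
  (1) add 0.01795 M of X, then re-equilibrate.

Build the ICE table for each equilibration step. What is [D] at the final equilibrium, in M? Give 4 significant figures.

Q₀ = 316.5 vs Keq = 0.001836 ⇒ Q>K, reverse
Step 1:
                   J          X          D
  I           0.1209     0.0922      7.083
  C           0.1844    -0.0922    -0.1844
  E           0.3053 3.5957e-06      6.899
  solve Keq expr → x = -0.0922; check Q = 0.001836
Then add 0.01795 M of X.
Step 2:
                   J          X          D
  I           0.3053    0.01795      6.899
  C           0.0359   -0.01795    -0.0359
  E           0.3412 4.5381e-06      6.863
  solve Keq expr → x = -0.01795; check Q = 0.001836

[D]_eq = 6.863 M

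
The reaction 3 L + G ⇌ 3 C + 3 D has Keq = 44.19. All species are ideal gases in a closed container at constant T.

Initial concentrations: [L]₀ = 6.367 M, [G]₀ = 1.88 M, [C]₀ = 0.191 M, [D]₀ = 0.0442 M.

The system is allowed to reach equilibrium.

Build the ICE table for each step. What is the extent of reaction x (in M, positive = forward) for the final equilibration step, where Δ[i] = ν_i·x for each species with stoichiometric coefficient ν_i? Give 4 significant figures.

Q₀ = 1.2400e-09 vs Keq = 44.19 ⇒ Q<K, forward
Step 1:
                  L         G         C         D
  Initial     6.367      1.88     0.191    0.0442
  Change     -3.151     -1.05     3.151     3.151
  Equil       3.216    0.8295     3.342     3.196
  solve Keq expr → x = 1.05; check Q = 44.19

x = 1.05 M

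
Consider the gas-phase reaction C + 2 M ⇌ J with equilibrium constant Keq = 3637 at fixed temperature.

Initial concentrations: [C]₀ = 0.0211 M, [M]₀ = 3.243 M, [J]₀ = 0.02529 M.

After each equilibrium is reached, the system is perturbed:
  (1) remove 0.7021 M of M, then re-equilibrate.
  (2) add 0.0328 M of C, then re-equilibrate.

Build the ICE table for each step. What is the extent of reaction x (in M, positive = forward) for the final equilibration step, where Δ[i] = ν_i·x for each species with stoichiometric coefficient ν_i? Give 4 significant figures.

x = 0.0328 M

Q₀ = 0.114 vs Keq = 3637 ⇒ Q<K, forward
Step 1:
                  C         M         J
  init       0.0211     3.243   0.02529
  Δ         -0.0211   -0.0422    0.0211
  eq      1.2449e-06     3.201   0.04639
  solve Keq expr → x = 0.0211; check Q = 3637
Then remove 0.7021 M of M.
Step 2:
                  C         M         J
  init    1.2449e-06     2.499   0.04639
  Δ       7.9788e-07 1.5958e-06 -7.9788e-07
  eq      2.0428e-06     2.499   0.04639
  solve Keq expr → x = -7.9788e-07; check Q = 3637
Then add 0.0328 M of C.
Step 3:
                  C         M         J
  init       0.0328     2.499   0.04639
  Δ         -0.0328   -0.0656    0.0328
  eq      3.6778e-06     2.433   0.07919
  solve Keq expr → x = 0.0328; check Q = 3637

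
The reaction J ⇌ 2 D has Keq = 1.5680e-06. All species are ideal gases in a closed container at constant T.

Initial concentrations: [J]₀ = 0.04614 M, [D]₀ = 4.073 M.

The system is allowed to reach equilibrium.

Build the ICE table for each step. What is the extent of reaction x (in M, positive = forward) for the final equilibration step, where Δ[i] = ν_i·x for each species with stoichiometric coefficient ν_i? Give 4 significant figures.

Q₀ = 359.5 vs Keq = 1.5680e-06 ⇒ Q>K, reverse
Step 1:
                    J           D
  init        0.04614       4.073
  Δ             2.036      -4.071
  eq            2.082    0.001807
  solve Keq expr → x = -2.036; check Q = 1.5680e-06

x = -2.036 M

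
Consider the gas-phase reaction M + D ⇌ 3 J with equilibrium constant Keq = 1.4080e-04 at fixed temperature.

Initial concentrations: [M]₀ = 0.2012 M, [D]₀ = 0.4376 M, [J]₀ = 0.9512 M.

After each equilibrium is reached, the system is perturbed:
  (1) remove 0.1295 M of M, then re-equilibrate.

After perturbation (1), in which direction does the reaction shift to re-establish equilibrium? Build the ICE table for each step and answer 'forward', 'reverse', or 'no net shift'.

Direction: reverse

Q₀ = 9.775 vs Keq = 1.4080e-04 ⇒ Q>K, reverse
Step 1:
                    M           D           J
  Initial      0.2012      0.4376      0.9512
  Change       0.3046      0.3046     -0.9137
  Equil        0.5058      0.7422     0.03753
  solve Keq expr → x = -0.3046; check Q = 1.4080e-04
Then remove 0.1295 M of M.
Step 2:
                    M           D           J
  Initial      0.3763      0.7422     0.03753
  Change     0.001157    0.001157   -0.003471
  Equil        0.3774      0.7433     0.03406
  solve Keq expr → x = -0.001157; check Q = 1.4080e-04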